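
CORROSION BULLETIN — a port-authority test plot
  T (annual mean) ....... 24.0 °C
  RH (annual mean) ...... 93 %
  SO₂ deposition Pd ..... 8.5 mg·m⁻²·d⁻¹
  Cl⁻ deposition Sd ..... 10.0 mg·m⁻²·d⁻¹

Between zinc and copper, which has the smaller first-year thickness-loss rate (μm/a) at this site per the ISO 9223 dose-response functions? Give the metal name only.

zinc: T>10 °C ⇒ hinge -0.071·(24.0−10) = -0.9940
  SO₂ term: 0.0129·8.5^0.44·exp(0.046·93-0.9940) = 0.8826
  Sd branch = 0.0175·Sd^0.57·e^(0.008·RH+0.085·T) = 1.052 μm/a
  r_corr = 0.8826 + 1.052 = 1.935 μm/a
copper: T>10 °C ⇒ hinge -0.080·(24.0−10) = -1.1200
  SO₂ term: 0.0053·8.5^0.26·exp(0.059·93-1.1200) = 0.7286
  Sd branch = 0.01025·Sd^0.27·e^(0.036·RH+0.049·T) = 1.76 μm/a
  sum: 0.7286 + 1.76 → r_corr = 2.488 μm/a
Ordering by μm/a: copper (2.49) > zinc (1.93)

zinc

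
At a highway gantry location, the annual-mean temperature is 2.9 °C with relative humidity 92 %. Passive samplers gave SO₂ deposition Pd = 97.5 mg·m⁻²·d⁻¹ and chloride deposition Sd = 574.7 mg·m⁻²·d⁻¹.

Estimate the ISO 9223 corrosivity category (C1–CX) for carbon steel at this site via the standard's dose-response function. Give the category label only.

C5

carbon steel: T≤10 °C ⇒ hinge +0.150·(2.9−10) = -1.0650
  sulphur-dioxide contribution → 41.58 μm/a
  chloride contribution → 122.6 μm/a
  ⇒ r_corr(carbon steel) = 164.1 μm/a
Category bounds: 80…200 μm/a bracket r_corr ⇒ C5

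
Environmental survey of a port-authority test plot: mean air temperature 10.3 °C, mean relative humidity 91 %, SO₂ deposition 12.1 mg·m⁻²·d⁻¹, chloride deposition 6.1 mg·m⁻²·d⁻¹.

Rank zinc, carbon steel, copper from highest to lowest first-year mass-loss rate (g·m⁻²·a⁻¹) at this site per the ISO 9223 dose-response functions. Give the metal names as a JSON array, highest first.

zinc: temperature factor f = -0.071·(0.3) = -0.0213
  sulphur-dioxide contribution → 2.487 μm/a
  chloride contribution → 0.2438 μm/a
  total first-year rate 2.731 μm/a
  mass loss = 2.731 μm/a × 7.14 g/cm³ = 19.5 g·m⁻²·a⁻¹
carbon steel: temperature factor f = -0.054·(0.3) = -0.0162
  sulphur-dioxide contribution → 39.3 μm/a
  chloride contribution → 9.52 μm/a
  total first-year rate 48.82 μm/a
  mass loss = 48.82 μm/a × 7.85 g/cm³ = 383.2 g·m⁻²·a⁻¹
copper: T>10 °C ⇒ hinge -0.080·(10.3−10) = -0.0240
  sulphur-dioxide contribution → 2.124 μm/a
  chloride contribution → 0.7323 μm/a
  total first-year rate 2.856 μm/a
  mass loss = 2.856 μm/a × 8.96 g/cm³ = 25.59 g·m⁻²·a⁻¹
Ordering by g·m⁻²·a⁻¹: carbon steel (383) > copper (25.6) > zinc (19.5)

["carbon steel", "copper", "zinc"]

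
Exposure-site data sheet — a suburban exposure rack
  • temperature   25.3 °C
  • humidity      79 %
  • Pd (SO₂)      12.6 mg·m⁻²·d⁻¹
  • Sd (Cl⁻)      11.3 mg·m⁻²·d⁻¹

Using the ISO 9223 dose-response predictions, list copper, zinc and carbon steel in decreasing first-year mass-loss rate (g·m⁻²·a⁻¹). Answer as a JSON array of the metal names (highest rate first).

copper: T>10 °C ⇒ hinge -0.080·(25.3−10) = -1.2240
  sulphur-dioxide contribution → 0.3185 μm/a
  chloride contribution → 1.171 μm/a
  total first-year rate 1.49 μm/a
  mass loss = 1.49 μm/a × 8.96 g/cm³ = 13.35 g·m⁻²·a⁻¹
zinc: T>10 °C ⇒ hinge -0.071·(25.3−10) = -1.0863
  sulphur-dioxide contribution → 0.5026 μm/a
  chloride contribution → 1.126 μm/a
  ⇒ r_corr(zinc) = 1.629 μm/a
  mass loss = 1.629 μm/a × 7.14 g/cm³ = 11.63 g·m⁻²·a⁻¹
carbon steel: f(T) = -0.054·(T−10) [T>10 °C] = -0.8262
  sulphur-dioxide contribution → 14.05 μm/a
  chloride contribution → 17.11 μm/a
  total first-year rate 31.15 μm/a
  mass loss = 31.15 μm/a × 7.85 g/cm³ = 244.6 g·m⁻²·a⁻¹
Ordering by g·m⁻²·a⁻¹: carbon steel (245) > copper (13.3) > zinc (11.6)

["carbon steel", "copper", "zinc"]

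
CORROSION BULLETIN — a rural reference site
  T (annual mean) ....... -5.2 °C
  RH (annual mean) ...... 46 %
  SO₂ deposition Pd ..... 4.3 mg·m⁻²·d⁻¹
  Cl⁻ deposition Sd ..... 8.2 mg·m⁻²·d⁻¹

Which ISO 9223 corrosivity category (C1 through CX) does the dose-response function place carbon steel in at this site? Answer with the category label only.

carbon steel: f(T) = +0.150·(T−10) [T≤10 °C] = -2.2800
  Pd branch = 1.77·Pd^0.52·e^(0.02·RH+f) = 0.9699 μm/a
  Cl⁻ term: 0.102·8.2^0.62·exp(0.033·46+0.04·-5.2) = 1.393
  sum: 0.9699 + 1.393 → r_corr = 2.363 μm/a
2.36 μm/a falls in (1.3, 25] for carbon steel → category C2

C2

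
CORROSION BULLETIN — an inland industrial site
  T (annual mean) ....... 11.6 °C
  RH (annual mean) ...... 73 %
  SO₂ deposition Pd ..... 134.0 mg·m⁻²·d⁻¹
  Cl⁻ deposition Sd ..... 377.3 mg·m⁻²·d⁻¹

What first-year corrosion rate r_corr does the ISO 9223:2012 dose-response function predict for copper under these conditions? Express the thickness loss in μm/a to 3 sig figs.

r_corr = 2.48 μm/a

copper: T>10 °C ⇒ hinge -0.080·(11.6−10) = -0.1280
  SO₂ term: 0.0053·134.0^0.26·exp(0.059·73-0.1280) = 1.237
  Sd branch = 0.01025·Sd^0.27·e^(0.036·RH+0.049·T) = 1.243 μm/a
  r_corr = 1.237 + 1.243 = 2.48 μm/a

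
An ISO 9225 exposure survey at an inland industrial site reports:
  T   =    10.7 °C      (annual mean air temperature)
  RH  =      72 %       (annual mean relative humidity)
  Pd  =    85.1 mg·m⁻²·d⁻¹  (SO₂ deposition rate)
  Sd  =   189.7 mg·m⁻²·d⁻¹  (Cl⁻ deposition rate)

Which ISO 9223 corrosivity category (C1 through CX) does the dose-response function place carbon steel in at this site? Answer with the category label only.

C5

carbon steel: f(T) = -0.054·(T−10) [T>10 °C] = -0.0378
  SO₂ term: 1.77·85.1^0.52·exp(0.02·72-0.0378) = 72.53
  Cl⁻ term: 0.102·189.7^0.62·exp(0.033·72+0.04·10.7) = 43.53
  sum: 72.53 + 43.53 → r_corr = 116.1 μm/a
Category bounds: 80…200 μm/a bracket r_corr ⇒ C5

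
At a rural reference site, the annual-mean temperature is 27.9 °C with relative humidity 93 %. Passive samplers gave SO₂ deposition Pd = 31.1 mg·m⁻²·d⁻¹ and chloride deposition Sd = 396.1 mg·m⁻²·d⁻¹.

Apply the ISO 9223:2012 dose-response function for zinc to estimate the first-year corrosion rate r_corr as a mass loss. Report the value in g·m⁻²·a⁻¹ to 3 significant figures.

zinc: T>10 °C ⇒ hinge -0.071·(27.9−10) = -1.2709
  sulphur-dioxide contribution → 1.184 μm/a
  chloride contribution → 11.94 μm/a
  ⇒ r_corr(zinc) = 13.12 μm/a
Convert to mass loss: 13.12 μm/a × 7.14 g/cm³ = 93.67 g·m⁻²·a⁻¹

r_corr = 93.7 g·m⁻²·a⁻¹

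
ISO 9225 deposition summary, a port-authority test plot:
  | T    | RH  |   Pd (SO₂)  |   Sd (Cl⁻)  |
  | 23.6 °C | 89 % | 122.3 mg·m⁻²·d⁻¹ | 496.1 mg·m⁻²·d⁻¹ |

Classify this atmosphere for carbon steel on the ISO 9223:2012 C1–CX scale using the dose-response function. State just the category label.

CX

carbon steel: f(T) = -0.054·(T−10) [T>10 °C] = -0.7344
  Pd branch = 1.77·Pd^0.52·e^(0.02·RH+f) = 61.31 μm/a
  Cl⁻ term: 0.102·496.1^0.62·exp(0.033·89+0.04·23.6) = 231.9
  sum: 61.31 + 231.9 → r_corr = 293.2 μm/a
ISO 9223 Table 2 (carbon steel): 200 < 293 ≤ 700 μm/a ⇒ CX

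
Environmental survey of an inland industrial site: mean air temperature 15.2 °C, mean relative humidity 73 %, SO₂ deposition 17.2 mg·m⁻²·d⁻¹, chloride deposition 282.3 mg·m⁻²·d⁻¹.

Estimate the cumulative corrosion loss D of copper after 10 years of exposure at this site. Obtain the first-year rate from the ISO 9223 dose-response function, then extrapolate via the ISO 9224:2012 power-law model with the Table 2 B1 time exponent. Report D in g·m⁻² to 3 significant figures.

D(10) = 79.7 g·m⁻²

copper: temperature factor f = -0.080·(5.2) = -0.4160
  sulphur-dioxide contribution → 0.5437 μm/a
  chloride contribution → 1.372 μm/a
  ⇒ r_corr(copper) = 1.915 μm/a
Long-term exponent b (ISO 9224 Table 2, B1) = 0.667
  D(10) = 1.915 × 10^0.667 = 1.915 × 4.645 = 8.896 μm
  Mass loss = 8.896 μm × 8.96 g/cm³ = 79.71 g·m⁻²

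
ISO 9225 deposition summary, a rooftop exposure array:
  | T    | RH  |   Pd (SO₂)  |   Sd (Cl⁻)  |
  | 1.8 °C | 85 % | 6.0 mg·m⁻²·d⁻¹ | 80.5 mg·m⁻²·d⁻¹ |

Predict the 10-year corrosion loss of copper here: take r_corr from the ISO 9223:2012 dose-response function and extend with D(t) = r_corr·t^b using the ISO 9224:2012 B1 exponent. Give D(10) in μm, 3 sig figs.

copper: T≤10 °C ⇒ hinge +0.126·(1.8−10) = -1.0332
  Pd branch = 0.0053·Pd^0.26·e^(0.059·RH+f) = 0.4528 μm/a
  Sd branch = 0.01025·Sd^0.27·e^(0.036·RH+0.049·T) = 0.7808 μm/a
  sum: 0.4528 + 0.7808 → r_corr = 1.234 μm/a
ISO 9224: D(t) = r_corr · t^b with b = 0.667 (copper, B1)
  D(10) = 1.234 × 10^0.667 = 1.234 × 4.645 = 5.73 μm

D(10) = 5.73 μm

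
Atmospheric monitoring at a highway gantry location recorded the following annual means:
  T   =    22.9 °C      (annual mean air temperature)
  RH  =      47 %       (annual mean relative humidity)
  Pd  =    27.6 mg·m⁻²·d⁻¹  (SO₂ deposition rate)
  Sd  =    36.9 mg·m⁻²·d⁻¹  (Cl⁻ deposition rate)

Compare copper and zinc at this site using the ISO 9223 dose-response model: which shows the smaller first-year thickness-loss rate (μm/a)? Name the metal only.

copper: T>10 °C ⇒ hinge -0.080·(22.9−10) = -1.0320
  SO₂ term: 0.0053·27.6^0.26·exp(0.059·47-1.0320) = 0.07162
  Sd branch = 0.01025·Sd^0.27·e^(0.036·RH+0.049·T) = 0.4529 μm/a
  r_corr = 0.07162 + 0.4529 = 0.5245 μm/a
zinc: f(T) = -0.071·(T−10) [T>10 °C] = -0.9159
  SO₂ term: 0.0129·27.6^0.44·exp(0.046·47-0.9159) = 0.1931
  Sd branch = 0.0175·Sd^0.57·e^(0.008·RH+0.085·T) = 1.396 μm/a
  r_corr = 0.1931 + 1.396 = 1.589 μm/a
Ordering by μm/a: zinc (1.59) > copper (0.524)

copper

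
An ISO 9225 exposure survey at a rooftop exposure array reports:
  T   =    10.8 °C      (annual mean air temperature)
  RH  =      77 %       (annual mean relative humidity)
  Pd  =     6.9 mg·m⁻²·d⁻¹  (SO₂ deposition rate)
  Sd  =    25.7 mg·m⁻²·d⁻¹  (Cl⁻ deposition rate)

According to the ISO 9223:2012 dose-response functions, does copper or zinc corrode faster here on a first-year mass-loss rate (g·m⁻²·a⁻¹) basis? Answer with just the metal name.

copper

copper: temperature factor f = -0.080·(0.8) = -0.0640
  sulphur-dioxide contribution → 0.7719 μm/a
  chloride contribution → 0.6685 μm/a
  ⇒ r_corr(copper) = 1.44 μm/a
  mass loss = 1.44 μm/a × 8.96 g/cm³ = 12.91 g·m⁻²·a⁻¹
zinc: T>10 °C ⇒ hinge -0.071·(10.8−10) = -0.0568
  sulphur-dioxide contribution → 0.9847 μm/a
  chloride contribution → 0.5163 μm/a
  total first-year rate 1.501 μm/a
  mass loss = 1.501 μm/a × 7.14 g/cm³ = 10.72 g·m⁻²·a⁻¹
Ordering by g·m⁻²·a⁻¹: copper (12.9) > zinc (10.7)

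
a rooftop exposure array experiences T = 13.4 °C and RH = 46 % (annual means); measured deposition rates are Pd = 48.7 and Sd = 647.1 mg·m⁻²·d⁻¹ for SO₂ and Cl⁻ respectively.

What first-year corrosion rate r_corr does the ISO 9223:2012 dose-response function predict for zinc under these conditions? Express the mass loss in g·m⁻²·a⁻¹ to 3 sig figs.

zinc: temperature factor f = -0.071·(3.4) = -0.2414
  sulphur-dioxide contribution → 0.4648 μm/a
  chloride contribution → 3.161 μm/a
  total first-year rate 3.625 μm/a
Convert to mass loss: 3.625 μm/a × 7.14 g/cm³ = 25.89 g·m⁻²·a⁻¹

r_corr = 25.9 g·m⁻²·a⁻¹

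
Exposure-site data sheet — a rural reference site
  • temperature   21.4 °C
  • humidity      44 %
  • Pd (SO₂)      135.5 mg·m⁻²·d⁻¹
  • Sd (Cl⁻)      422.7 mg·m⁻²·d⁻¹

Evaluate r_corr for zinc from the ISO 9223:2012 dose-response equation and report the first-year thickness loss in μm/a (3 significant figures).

zinc: f(T) = -0.071·(T−10) [T>10 °C] = -0.8094
  SO₂ term: 0.0129·135.5^0.44·exp(0.046·44-0.8094) = 0.3768
  Cl⁻ term: 0.0175·422.7^0.57·exp(0.008·44+0.085·21.4) = 4.816
  sum: 0.3768 + 4.816 → r_corr = 5.193 μm/a

r_corr = 5.19 μm/a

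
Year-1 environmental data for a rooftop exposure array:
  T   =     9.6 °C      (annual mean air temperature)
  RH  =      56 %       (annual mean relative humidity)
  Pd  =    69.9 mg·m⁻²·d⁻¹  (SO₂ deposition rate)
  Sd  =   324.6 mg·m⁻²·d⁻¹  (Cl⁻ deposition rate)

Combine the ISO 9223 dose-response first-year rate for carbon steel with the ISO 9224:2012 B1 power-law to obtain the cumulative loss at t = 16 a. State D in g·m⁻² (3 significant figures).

D(16) = 2.70e+03 g·m⁻²

carbon steel: f(T) = +0.150·(T−10) [T≤10 °C] = -0.0600
  sulphur-dioxide contribution → 46.5 μm/a
  chloride contribution → 34.28 μm/a
  ⇒ r_corr(carbon steel) = 80.78 μm/a
ISO 9224: D(t) = r_corr · t^b with b = 0.523 (carbon steel, B1)
  D(16) = 80.78 × 16^0.523 = 80.78 × 4.263 = 344.4 μm
  Mass loss = 344.4 μm × 7.85 g/cm³ = 2703 g·m⁻²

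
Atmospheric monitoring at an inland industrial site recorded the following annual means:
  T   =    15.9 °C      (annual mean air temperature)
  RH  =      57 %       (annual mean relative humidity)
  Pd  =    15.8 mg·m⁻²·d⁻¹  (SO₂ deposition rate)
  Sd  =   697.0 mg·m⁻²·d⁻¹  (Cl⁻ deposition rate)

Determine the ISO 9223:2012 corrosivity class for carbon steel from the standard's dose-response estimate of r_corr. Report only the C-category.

C5

carbon steel: f(T) = -0.054·(T−10) [T>10 °C] = -0.3186
  Pd branch = 1.77·Pd^0.52·e^(0.02·RH+f) = 16.9 μm/a
  Sd branch = 0.102·Sd^0.62·e^(0.033·RH+0.04·T) = 73.2 μm/a
  r_corr = 16.9 + 73.2 = 90.11 μm/a
90.1 μm/a falls in (80, 200] for carbon steel → category C5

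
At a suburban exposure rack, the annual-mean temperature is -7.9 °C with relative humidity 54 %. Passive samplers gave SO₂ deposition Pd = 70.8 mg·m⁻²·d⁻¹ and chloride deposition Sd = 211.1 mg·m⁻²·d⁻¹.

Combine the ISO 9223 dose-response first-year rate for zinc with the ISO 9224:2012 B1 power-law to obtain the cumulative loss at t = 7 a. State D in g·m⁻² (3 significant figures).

zinc: f(T) = +0.038·(T−10) [T≤10 °C] = -0.6802
  SO₂ term: 0.0129·70.8^0.44·exp(0.046·54-0.6802) = 0.5105
  Cl⁻ term: 0.0175·211.1^0.57·exp(0.008·54+0.085·-7.9) = 0.2911
  r_corr = 0.5105 + 0.2911 = 0.8015 μm/a
Long-term exponent b (ISO 9224 Table 2, B1) = 0.813
  D(7) = 0.8015 × 7^0.813 = 0.8015 × 4.865 = 3.899 μm
  Mass loss = 3.899 μm × 7.14 g/cm³ = 27.84 g·m⁻²

D(7) = 27.8 g·m⁻²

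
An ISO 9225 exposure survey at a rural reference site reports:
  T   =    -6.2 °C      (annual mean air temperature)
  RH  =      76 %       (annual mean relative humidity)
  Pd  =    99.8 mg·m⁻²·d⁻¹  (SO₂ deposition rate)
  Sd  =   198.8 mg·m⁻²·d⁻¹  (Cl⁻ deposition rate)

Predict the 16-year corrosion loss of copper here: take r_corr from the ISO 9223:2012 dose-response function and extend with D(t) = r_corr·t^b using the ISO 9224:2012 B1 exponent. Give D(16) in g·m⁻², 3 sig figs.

copper: temperature factor f = +0.126·(-16.2) = -2.0412
  sulphur-dioxide contribution → 0.2018 μm/a
  chloride contribution → 0.4871 μm/a
  ⇒ r_corr(copper) = 0.6889 μm/a
Power-law: D(16) = r_corr · 16^0.667
  D(16) = 0.6889 × 16^0.667 = 0.6889 × 6.355 = 4.378 μm
  Mass loss = 4.378 μm × 8.96 g/cm³ = 39.23 g·m⁻²

D(16) = 39.2 g·m⁻²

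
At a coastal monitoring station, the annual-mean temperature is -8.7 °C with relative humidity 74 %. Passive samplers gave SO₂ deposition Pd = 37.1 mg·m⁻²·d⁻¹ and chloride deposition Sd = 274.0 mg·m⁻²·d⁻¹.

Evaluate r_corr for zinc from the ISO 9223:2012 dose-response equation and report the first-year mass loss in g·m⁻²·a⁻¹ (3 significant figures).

r_corr = 9.32 g·m⁻²·a⁻¹

zinc: temperature factor f = +0.038·(-18.7) = -0.7106
  Pd branch = 0.0129·Pd^0.44·e^(0.046·RH+f) = 0.9351 μm/a
  Cl⁻ term: 0.0175·274.0^0.57·exp(0.008·74+0.085·-8.7) = 0.3703
  r_corr = 0.9351 + 0.3703 = 1.305 μm/a
Convert to mass loss: 1.305 μm/a × 7.14 g/cm³ = 9.32 g·m⁻²·a⁻¹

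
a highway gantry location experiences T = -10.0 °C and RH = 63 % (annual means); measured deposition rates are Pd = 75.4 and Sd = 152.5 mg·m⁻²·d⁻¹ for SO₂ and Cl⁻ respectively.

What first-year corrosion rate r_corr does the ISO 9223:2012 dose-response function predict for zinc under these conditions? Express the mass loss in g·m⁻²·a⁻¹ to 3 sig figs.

zinc: temperature factor f = +0.038·(-20.0) = -0.7600
  sulphur-dioxide contribution → 0.7331 μm/a
  chloride contribution → 0.2174 μm/a
  total first-year rate 0.9505 μm/a
Convert to mass loss: 0.9505 μm/a × 7.14 g/cm³ = 6.786 g·m⁻²·a⁻¹

r_corr = 6.79 g·m⁻²·a⁻¹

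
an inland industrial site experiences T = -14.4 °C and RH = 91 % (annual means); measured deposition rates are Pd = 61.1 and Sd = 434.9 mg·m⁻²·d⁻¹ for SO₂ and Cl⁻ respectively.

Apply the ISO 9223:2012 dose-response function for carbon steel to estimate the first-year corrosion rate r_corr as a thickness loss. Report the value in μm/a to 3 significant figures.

r_corr = 52.3 μm/a

carbon steel: temperature factor f = +0.150·(-24.4) = -3.6600
  SO₂ term: 1.77·61.1^0.52·exp(0.02·91-3.6600) = 2.386
  Cl⁻ term: 0.102·434.9^0.62·exp(0.033·91+0.04·-14.4) = 49.94
  sum: 2.386 + 49.94 → r_corr = 52.32 μm/a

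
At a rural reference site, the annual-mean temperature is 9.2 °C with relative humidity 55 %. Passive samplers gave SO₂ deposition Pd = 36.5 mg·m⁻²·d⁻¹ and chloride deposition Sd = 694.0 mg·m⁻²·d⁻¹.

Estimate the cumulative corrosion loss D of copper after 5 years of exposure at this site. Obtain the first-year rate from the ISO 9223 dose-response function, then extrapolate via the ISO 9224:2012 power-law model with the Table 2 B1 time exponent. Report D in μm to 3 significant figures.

D(5) = 2.91 μm

copper: f(T) = +0.126·(T−10) [T≤10 °C] = -0.1008
  Pd branch = 0.0053·Pd^0.26·e^(0.059·RH+f) = 0.3133 μm/a
  Sd branch = 0.01025·Sd^0.27·e^(0.036·RH+0.049·T) = 0.6817 μm/a
  sum: 0.3133 + 0.6817 → r_corr = 0.995 μm/a
Power-law: D(5) = r_corr · 5^0.667
  D(5) = 0.995 × 5^0.667 = 0.995 × 2.926 = 2.911 μm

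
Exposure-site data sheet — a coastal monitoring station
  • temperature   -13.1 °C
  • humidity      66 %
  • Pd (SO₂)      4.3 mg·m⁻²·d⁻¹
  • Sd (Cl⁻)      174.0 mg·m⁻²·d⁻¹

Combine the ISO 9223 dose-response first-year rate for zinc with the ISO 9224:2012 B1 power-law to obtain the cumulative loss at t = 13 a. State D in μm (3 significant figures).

D(13) = 3.19 μm

zinc: T≤10 °C ⇒ hinge +0.038·(-13.1−10) = -0.8778
  SO₂ term: 0.0129·4.3^0.44·exp(0.046·66-0.8778) = 0.2121
  Sd branch = 0.0175·Sd^0.57·e^(0.008·RH+0.085·T) = 0.1844 μm/a
  r_corr = 0.2121 + 0.1844 = 0.3966 μm/a
Power-law: D(13) = r_corr · 13^0.813
  D(13) = 0.3966 × 13^0.813 = 0.3966 × 8.047 = 3.191 μm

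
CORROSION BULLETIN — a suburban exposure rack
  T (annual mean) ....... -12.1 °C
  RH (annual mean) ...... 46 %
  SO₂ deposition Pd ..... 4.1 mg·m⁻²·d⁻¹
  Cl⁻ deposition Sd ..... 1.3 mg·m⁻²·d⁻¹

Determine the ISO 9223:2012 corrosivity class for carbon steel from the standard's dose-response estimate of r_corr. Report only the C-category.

C1

carbon steel: temperature factor f = +0.150·(-22.1) = -3.3150
  Pd branch = 1.77·Pd^0.52·e^(0.02·RH+f) = 0.3361 μm/a
  Sd branch = 0.102·Sd^0.62·e^(0.033·RH+0.04·T) = 0.3375 μm/a
  r_corr = 0.3361 + 0.3375 = 0.6736 μm/a
ISO 9223 Table 2 (carbon steel): 0 < 0.674 ≤ 1.3 μm/a ⇒ C1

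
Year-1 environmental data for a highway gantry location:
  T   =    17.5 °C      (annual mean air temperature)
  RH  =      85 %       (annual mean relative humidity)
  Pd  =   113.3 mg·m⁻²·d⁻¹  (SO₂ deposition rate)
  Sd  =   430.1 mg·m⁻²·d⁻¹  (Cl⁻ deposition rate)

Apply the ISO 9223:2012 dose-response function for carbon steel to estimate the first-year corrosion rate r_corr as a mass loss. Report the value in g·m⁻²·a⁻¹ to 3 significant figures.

r_corr = 1.74e+03 g·m⁻²·a⁻¹

carbon steel: f(T) = -0.054·(T−10) [T>10 °C] = -0.4050
  sulphur-dioxide contribution → 75.61 μm/a
  chloride contribution → 145.8 μm/a
  ⇒ r_corr(carbon steel) = 221.4 μm/a
Convert to mass loss: 221.4 μm/a × 7.85 g/cm³ = 1738 g·m⁻²·a⁻¹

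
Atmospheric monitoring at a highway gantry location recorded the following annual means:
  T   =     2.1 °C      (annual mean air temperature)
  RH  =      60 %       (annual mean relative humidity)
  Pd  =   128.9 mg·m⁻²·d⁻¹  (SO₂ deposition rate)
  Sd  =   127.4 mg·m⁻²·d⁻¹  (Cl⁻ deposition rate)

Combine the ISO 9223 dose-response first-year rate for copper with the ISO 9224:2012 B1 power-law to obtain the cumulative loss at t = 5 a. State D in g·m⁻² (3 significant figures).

D(5) = 15.8 g·m⁻²

copper: f(T) = +0.126·(T−10) [T≤10 °C] = -0.9954
  Pd branch = 0.0053·Pd^0.26·e^(0.059·RH+f) = 0.2388 μm/a
  Cl⁻ term: 0.01025·127.4^0.27·exp(0.036·60+0.049·2.1) = 0.3647
  sum: 0.2388 + 0.3647 → r_corr = 0.6035 μm/a
Power-law: D(5) = r_corr · 5^0.667
  D(5) = 0.6035 × 5^0.667 = 0.6035 × 2.926 = 1.765 μm
  Mass loss = 1.765 μm × 8.96 g/cm³ = 15.82 g·m⁻²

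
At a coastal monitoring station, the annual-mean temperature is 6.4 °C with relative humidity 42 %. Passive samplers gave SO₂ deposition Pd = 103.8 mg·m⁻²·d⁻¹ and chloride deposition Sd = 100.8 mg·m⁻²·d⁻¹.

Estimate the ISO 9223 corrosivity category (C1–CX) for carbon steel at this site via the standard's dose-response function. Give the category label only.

C3

carbon steel: temperature factor f = +0.150·(-3.6) = -0.5400
  sulphur-dioxide contribution → 26.71 μm/a
  chloride contribution → 9.201 μm/a
  ⇒ r_corr(carbon steel) = 35.91 μm/a
Category bounds: 25…50 μm/a bracket r_corr ⇒ C3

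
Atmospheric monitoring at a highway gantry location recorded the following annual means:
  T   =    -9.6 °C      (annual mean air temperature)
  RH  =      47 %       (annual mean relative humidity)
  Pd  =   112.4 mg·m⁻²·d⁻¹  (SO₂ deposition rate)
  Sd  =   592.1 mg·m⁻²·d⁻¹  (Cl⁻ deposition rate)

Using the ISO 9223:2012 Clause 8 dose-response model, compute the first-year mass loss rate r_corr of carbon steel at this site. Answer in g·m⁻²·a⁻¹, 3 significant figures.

r_corr = 157 g·m⁻²·a⁻¹

carbon steel: f(T) = +0.150·(T−10) [T≤10 °C] = -2.9400
  Pd branch = 1.77·Pd^0.52·e^(0.02·RH+f) = 2.791 μm/a
  Cl⁻ term: 0.102·592.1^0.62·exp(0.033·47+0.04·-9.6) = 17.15
  r_corr = 2.791 + 17.15 = 19.94 μm/a
Convert to mass loss: 19.94 μm/a × 7.85 g/cm³ = 156.6 g·m⁻²·a⁻¹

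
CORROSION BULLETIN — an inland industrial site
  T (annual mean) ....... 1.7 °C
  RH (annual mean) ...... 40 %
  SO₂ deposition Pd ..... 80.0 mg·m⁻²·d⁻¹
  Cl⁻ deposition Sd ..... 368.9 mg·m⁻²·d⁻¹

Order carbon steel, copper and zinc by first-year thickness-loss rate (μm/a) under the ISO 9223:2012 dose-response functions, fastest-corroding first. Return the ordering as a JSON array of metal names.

carbon steel: T≤10 °C ⇒ hinge +0.150·(1.7−10) = -1.2450
  sulphur-dioxide contribution → 11.07 μm/a
  chloride contribution → 15.95 μm/a
  total first-year rate 27.03 μm/a
copper: T≤10 °C ⇒ hinge +0.126·(1.7−10) = -1.0458
  sulphur-dioxide contribution → 0.06164 μm/a
  chloride contribution → 0.2319 μm/a
  ⇒ r_corr(copper) = 0.2936 μm/a
zinc: T≤10 °C ⇒ hinge +0.038·(1.7−10) = -0.3154
  sulphur-dioxide contribution → 0.4075 μm/a
  chloride contribution → 0.8089 μm/a
  total first-year rate 1.216 μm/a
Ordering by μm/a: carbon steel (27) > zinc (1.22) > copper (0.294)

["carbon steel", "zinc", "copper"]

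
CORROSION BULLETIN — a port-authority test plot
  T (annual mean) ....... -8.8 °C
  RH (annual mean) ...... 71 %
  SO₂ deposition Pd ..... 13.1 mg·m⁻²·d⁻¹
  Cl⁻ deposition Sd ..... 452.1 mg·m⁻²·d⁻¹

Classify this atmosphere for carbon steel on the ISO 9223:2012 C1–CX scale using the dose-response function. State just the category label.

carbon steel: f(T) = +0.150·(T−10) [T≤10 °C] = -2.8200
  sulphur-dioxide contribution → 1.663 μm/a
  chloride contribution → 33.08 μm/a
  ⇒ r_corr(carbon steel) = 34.74 μm/a
34.7 μm/a falls in (25, 50] for carbon steel → category C3

C3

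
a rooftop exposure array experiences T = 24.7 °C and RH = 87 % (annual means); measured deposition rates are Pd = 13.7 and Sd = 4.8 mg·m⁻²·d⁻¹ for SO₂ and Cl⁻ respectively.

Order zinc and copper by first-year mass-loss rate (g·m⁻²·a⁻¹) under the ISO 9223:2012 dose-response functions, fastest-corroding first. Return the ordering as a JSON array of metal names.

["copper", "zinc"]

zinc: temperature factor f = -0.071·(14.7) = -1.0437
  SO₂ term: 0.0129·13.7^0.44·exp(0.046·87-1.0437) = 0.7862
  Sd branch = 0.0175·Sd^0.57·e^(0.008·RH+0.085·T) = 0.7005 μm/a
  sum: 0.7862 + 0.7005 → r_corr = 1.487 μm/a
  mass loss = 1.487 μm/a × 7.14 g/cm³ = 10.61 g·m⁻²·a⁻¹
copper: temperature factor f = -0.080·(14.7) = -1.1760
  SO₂ term: 0.0053·13.7^0.26·exp(0.059·87-1.1760) = 0.5474
  Cl⁻ term: 0.01025·4.8^0.27·exp(0.036·87+0.049·24.7) = 1.204
  sum: 0.5474 + 1.204 → r_corr = 1.751 μm/a
  mass loss = 1.751 μm/a × 8.96 g/cm³ = 15.69 g·m⁻²·a⁻¹
Ordering by g·m⁻²·a⁻¹: copper (15.7) > zinc (10.6)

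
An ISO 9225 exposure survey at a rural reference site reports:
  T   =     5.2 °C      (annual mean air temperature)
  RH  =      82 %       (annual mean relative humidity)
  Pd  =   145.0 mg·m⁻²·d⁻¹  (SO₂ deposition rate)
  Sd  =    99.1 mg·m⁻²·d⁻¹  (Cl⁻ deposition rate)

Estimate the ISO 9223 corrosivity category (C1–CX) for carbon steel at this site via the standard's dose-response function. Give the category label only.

carbon steel: f(T) = +0.150·(T−10) [T≤10 °C] = -0.7200
  sulphur-dioxide contribution → 59.08 μm/a
  chloride contribution → 32.49 μm/a
  ⇒ r_corr(carbon steel) = 91.57 μm/a
91.6 μm/a falls in (80, 200] for carbon steel → category C5

C5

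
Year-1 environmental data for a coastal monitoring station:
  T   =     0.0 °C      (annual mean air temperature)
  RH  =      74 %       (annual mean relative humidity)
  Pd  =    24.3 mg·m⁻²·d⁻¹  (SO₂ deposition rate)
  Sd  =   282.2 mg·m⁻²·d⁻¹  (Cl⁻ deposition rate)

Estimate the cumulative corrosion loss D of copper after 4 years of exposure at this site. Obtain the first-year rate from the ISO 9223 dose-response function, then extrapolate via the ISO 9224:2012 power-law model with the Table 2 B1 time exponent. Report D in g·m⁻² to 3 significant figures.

copper: f(T) = +0.126·(T−10) [T≤10 °C] = -1.2600
  SO₂ term: 0.0053·24.3^0.26·exp(0.059·74-1.2600) = 0.2713
  Cl⁻ term: 0.01025·282.2^0.27·exp(0.036·74+0.049·0.0) = 0.675
  r_corr = 0.2713 + 0.675 = 0.9463 μm/a
ISO 9224: D(t) = r_corr · t^b with b = 0.667 (copper, B1)
  D(4) = 0.9463 × 4^0.667 = 0.9463 × 2.521 = 2.386 μm
  Mass loss = 2.386 μm × 8.96 g/cm³ = 21.38 g·m⁻²

D(4) = 21.4 g·m⁻²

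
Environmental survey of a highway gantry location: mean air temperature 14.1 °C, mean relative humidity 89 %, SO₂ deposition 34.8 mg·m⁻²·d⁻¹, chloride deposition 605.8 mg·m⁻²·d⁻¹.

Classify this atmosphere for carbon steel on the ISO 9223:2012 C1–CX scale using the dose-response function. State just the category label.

carbon steel: f(T) = -0.054·(T−10) [T>10 °C] = -0.2214
  SO₂ term: 1.77·34.8^0.52·exp(0.02·89-0.2214) = 53.27
  Sd branch = 0.102·Sd^0.62·e^(0.033·RH+0.04·T) = 179.5 μm/a
  r_corr = 53.27 + 179.5 = 232.8 μm/a
ISO 9223 Table 2 (carbon steel): 200 < 233 ≤ 700 μm/a ⇒ CX

CX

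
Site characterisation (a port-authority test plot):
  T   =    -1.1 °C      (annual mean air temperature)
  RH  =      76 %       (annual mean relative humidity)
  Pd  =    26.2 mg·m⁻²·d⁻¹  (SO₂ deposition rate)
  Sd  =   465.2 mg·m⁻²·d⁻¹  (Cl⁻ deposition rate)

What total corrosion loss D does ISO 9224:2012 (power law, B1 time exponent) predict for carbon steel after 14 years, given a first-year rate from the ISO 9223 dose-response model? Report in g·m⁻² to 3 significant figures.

carbon steel: temperature factor f = +0.150·(-11.1) = -1.6650
  Pd branch = 1.77·Pd^0.52·e^(0.02·RH+f) = 8.366 μm/a
  Cl⁻ term: 0.102·465.2^0.62·exp(0.033·76+0.04·-1.1) = 54.03
  r_corr = 8.366 + 54.03 = 62.4 μm/a
Power-law: D(14) = r_corr · 14^0.523
  D(14) = 62.4 × 14^0.523 = 62.4 × 3.976 = 248.1 μm
  Mass loss = 248.1 μm × 7.85 g/cm³ = 1947 g·m⁻²

D(14) = 1.95e+03 g·m⁻²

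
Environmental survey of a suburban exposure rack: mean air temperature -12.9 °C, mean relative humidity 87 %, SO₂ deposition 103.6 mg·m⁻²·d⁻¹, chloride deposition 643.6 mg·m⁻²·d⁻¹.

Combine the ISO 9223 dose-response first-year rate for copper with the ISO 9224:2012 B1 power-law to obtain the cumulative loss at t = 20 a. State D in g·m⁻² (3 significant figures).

copper: temperature factor f = +0.126·(-22.9) = -2.8854
  SO₂ term: 0.0053·103.6^0.26·exp(0.059·87-2.8854) = 0.1676
  Sd branch = 0.01025·Sd^0.27·e^(0.036·RH+0.049·T) = 0.7157 μm/a
  r_corr = 0.1676 + 0.7157 = 0.8834 μm/a
Long-term exponent b (ISO 9224 Table 2, B1) = 0.667
  D(20) = 0.8834 × 20^0.667 = 0.8834 × 7.375 = 6.515 μm
  Mass loss = 6.515 μm × 8.96 g/cm³ = 58.38 g·m⁻²

D(20) = 58.4 g·m⁻²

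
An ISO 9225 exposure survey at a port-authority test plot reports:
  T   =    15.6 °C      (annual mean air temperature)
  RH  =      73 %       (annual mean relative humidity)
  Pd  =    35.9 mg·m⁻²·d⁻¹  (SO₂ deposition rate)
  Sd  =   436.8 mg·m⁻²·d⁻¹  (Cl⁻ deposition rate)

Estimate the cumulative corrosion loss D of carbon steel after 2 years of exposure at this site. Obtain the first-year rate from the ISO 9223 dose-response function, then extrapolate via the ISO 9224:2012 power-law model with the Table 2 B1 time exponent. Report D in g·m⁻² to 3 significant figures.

D(2) = 1.44e+03 g·m⁻²

carbon steel: T>10 °C ⇒ hinge -0.054·(15.6−10) = -0.3024
  SO₂ term: 1.77·35.9^0.52·exp(0.02·73-0.3024) = 36.25
  Sd branch = 0.102·Sd^0.62·e^(0.033·RH+0.04·T) = 91.79 μm/a
  r_corr = 36.25 + 91.79 = 128 μm/a
Power-law: D(2) = r_corr · 2^0.523
  D(2) = 128 × 2^0.523 = 128 × 1.437 = 184 μm
  Mass loss = 184 μm × 7.85 g/cm³ = 1444 g·m⁻²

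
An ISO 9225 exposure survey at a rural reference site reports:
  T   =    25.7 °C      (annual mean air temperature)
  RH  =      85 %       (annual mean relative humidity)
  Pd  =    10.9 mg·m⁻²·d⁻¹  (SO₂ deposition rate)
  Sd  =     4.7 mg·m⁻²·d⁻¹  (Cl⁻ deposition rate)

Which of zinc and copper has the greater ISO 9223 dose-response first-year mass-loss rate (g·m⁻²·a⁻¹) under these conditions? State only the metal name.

zinc: T>10 °C ⇒ hinge -0.071·(25.7−10) = -1.1147
  sulphur-dioxide contribution → 0.604 μm/a
  chloride contribution → 0.7416 μm/a
  total first-year rate 1.346 μm/a
  mass loss = 1.346 μm/a × 7.14 g/cm³ = 9.608 g·m⁻²·a⁻¹
copper: temperature factor f = -0.080·(15.7) = -1.2560
  sulphur-dioxide contribution → 0.4232 μm/a
  chloride contribution → 1.17 μm/a
  total first-year rate 1.593 μm/a
  mass loss = 1.593 μm/a × 8.96 g/cm³ = 14.27 g·m⁻²·a⁻¹
Ordering by g·m⁻²·a⁻¹: copper (14.3) > zinc (9.61)

copper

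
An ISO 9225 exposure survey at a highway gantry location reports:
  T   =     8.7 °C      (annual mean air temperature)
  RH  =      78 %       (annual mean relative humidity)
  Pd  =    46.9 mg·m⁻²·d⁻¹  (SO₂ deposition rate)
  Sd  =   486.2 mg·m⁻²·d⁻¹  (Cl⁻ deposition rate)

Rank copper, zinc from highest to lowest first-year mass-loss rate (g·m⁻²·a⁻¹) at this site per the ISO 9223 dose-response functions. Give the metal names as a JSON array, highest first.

["zinc", "copper"]

copper: T≤10 °C ⇒ hinge +0.126·(8.7−10) = -0.1638
  SO₂ term: 0.0053·46.9^0.26·exp(0.059·78-0.1638) = 1.22
  Sd branch = 0.01025·Sd^0.27·e^(0.036·RH+0.049·T) = 1.383 μm/a
  sum: 1.22 + 1.383 → r_corr = 2.603 μm/a
  mass loss = 2.603 μm/a × 8.96 g/cm³ = 23.32 g·m⁻²·a⁻¹
zinc: temperature factor f = +0.038·(-1.3) = -0.0494
  Pd branch = 0.0129·Pd^0.44·e^(0.046·RH+f) = 2.414 μm/a
  Sd branch = 0.0175·Sd^0.57·e^(0.008·RH+0.085·T) = 2.326 μm/a
  r_corr = 2.414 + 2.326 = 4.74 μm/a
  mass loss = 4.74 μm/a × 7.14 g/cm³ = 33.84 g·m⁻²·a⁻¹
Ordering by g·m⁻²·a⁻¹: zinc (33.8) > copper (23.3)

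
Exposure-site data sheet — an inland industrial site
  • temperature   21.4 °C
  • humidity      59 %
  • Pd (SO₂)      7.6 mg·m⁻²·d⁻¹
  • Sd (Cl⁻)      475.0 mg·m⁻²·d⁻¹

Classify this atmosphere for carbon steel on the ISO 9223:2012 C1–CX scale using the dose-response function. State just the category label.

carbon steel: f(T) = -0.054·(T−10) [T>10 °C] = -0.6156
  sulphur-dioxide contribution → 8.935 μm/a
  chloride contribution → 76.82 μm/a
  total first-year rate 85.76 μm/a
85.8 μm/a falls in (80, 200] for carbon steel → category C5

C5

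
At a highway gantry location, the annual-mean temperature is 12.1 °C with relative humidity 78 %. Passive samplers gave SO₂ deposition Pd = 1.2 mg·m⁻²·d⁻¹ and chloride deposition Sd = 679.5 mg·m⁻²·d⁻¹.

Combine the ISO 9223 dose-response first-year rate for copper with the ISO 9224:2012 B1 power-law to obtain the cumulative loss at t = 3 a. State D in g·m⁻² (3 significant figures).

D(3) = 42.1 g·m⁻²

copper: temperature factor f = -0.080·(2.1) = -0.1680
  SO₂ term: 0.0053·1.2^0.26·exp(0.059·78-0.1680) = 0.4683
  Cl⁻ term: 0.01025·679.5^0.27·exp(0.036·78+0.049·12.1) = 1.788
  r_corr = 0.4683 + 1.788 = 2.256 μm/a
Power-law: D(3) = r_corr · 3^0.667
  D(3) = 2.256 × 3^0.667 = 2.256 × 2.081 = 4.695 μm
  Mass loss = 4.695 μm × 8.96 g/cm³ = 42.07 g·m⁻²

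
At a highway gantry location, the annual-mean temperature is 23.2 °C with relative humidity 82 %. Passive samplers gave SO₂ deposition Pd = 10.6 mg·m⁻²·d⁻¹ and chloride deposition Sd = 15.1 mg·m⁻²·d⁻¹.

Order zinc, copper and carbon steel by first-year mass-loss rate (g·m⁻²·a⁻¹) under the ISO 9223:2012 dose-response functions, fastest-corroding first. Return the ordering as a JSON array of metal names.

["carbon steel", "copper", "zinc"]

zinc: f(T) = -0.071·(T−10) [T>10 °C] = -0.9372
  sulphur-dioxide contribution → 0.6207 μm/a
  chloride contribution → 1.139 μm/a
  total first-year rate 1.759 μm/a
  mass loss = 1.759 μm/a × 7.14 g/cm³ = 12.56 g·m⁻²·a⁻¹
copper: f(T) = -0.080·(T−10) [T>10 °C] = -1.0560
  sulphur-dioxide contribution → 0.4299 μm/a
  chloride contribution → 1.273 μm/a
  total first-year rate 1.703 μm/a
  mass loss = 1.703 μm/a × 8.96 g/cm³ = 15.26 g·m⁻²·a⁻¹
carbon steel: T>10 °C ⇒ hinge -0.054·(23.2−10) = -0.7128
  sulphur-dioxide contribution → 15.27 μm/a
  chloride contribution → 20.79 μm/a
  total first-year rate 36.06 μm/a
  mass loss = 36.06 μm/a × 7.85 g/cm³ = 283 g·m⁻²·a⁻¹
Ordering by g·m⁻²·a⁻¹: carbon steel (283) > copper (15.3) > zinc (12.6)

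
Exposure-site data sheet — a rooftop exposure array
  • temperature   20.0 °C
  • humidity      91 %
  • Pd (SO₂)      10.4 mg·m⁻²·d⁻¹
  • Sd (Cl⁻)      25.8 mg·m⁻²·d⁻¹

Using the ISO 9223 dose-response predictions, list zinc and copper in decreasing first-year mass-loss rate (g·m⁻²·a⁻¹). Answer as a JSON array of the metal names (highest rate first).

zinc: temperature factor f = -0.071·(10.0) = -0.7100
  SO₂ term: 0.0129·10.4^0.44·exp(0.046·91-0.7100) = 1.169
  Cl⁻ term: 0.0175·25.8^0.57·exp(0.008·91+0.085·20.0) = 1.265
  sum: 1.169 + 1.265 → r_corr = 2.434 μm/a
  mass loss = 2.434 μm/a × 7.14 g/cm³ = 17.38 g·m⁻²·a⁻¹
copper: f(T) = -0.080·(T−10) [T>10 °C] = -0.8000
  SO₂ term: 0.0053·10.4^0.26·exp(0.059·91-0.8000) = 0.9397
  Cl⁻ term: 0.01025·25.8^0.27·exp(0.036·91+0.049·20.0) = 1.739
  sum: 0.9397 + 1.739 → r_corr = 2.678 μm/a
  mass loss = 2.678 μm/a × 8.96 g/cm³ = 24 g·m⁻²·a⁻¹
Ordering by g·m⁻²·a⁻¹: copper (24) > zinc (17.4)

["copper", "zinc"]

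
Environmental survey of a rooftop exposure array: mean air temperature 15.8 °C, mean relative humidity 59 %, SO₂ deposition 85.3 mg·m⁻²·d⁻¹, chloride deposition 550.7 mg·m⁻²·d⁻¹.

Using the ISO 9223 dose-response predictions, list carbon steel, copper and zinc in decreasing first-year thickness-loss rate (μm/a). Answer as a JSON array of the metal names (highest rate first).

["carbon steel", "zinc", "copper"]

carbon steel: T>10 °C ⇒ hinge -0.054·(15.8−10) = -0.3132
  Pd branch = 1.77·Pd^0.52·e^(0.02·RH+f) = 42.51 μm/a
  Cl⁻ term: 0.102·550.7^0.62·exp(0.033·59+0.04·15.8) = 67.3
  r_corr = 42.51 + 67.3 = 109.8 μm/a
copper: T>10 °C ⇒ hinge -0.080·(15.8−10) = -0.4640
  SO₂ term: 0.0053·85.3^0.26·exp(0.059·59-0.4640) = 0.344
  Sd branch = 0.01025·Sd^0.27·e^(0.036·RH+0.049·T) = 1.022 μm/a
  r_corr = 0.344 + 1.022 = 1.366 μm/a
zinc: f(T) = -0.071·(T−10) [T>10 °C] = -0.4118
  Pd branch = 0.0129·Pd^0.44·e^(0.046·RH+f) = 0.9121 μm/a
  Sd branch = 0.0175·Sd^0.57·e^(0.008·RH+0.085·T) = 3.923 μm/a
  r_corr = 0.9121 + 3.923 = 4.835 μm/a
Ordering by μm/a: carbon steel (110) > zinc (4.83) > copper (1.37)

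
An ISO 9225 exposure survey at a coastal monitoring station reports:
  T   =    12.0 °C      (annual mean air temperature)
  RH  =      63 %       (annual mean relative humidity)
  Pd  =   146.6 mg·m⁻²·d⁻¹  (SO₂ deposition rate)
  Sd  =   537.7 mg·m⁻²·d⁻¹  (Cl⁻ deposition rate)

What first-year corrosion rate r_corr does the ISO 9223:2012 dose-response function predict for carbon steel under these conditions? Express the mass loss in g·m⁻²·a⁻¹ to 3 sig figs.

r_corr = 1.10e+03 g·m⁻²·a⁻¹

carbon steel: temperature factor f = -0.054·(2.0) = -0.1080
  Pd branch = 1.77·Pd^0.52·e^(0.02·RH+f) = 74.93 μm/a
  Cl⁻ term: 0.102·537.7^0.62·exp(0.033·63+0.04·12.0) = 65
  sum: 74.93 + 65 → r_corr = 139.9 μm/a
Convert to mass loss: 139.9 μm/a × 7.85 g/cm³ = 1098 g·m⁻²·a⁻¹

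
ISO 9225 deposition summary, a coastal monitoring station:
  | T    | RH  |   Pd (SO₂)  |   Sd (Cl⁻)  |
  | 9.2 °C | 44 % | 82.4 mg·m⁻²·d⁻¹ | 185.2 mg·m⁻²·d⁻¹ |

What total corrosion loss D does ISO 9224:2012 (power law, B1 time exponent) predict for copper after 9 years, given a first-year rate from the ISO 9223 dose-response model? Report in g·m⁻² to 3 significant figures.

copper: T≤10 °C ⇒ hinge +0.126·(9.2−10) = -0.1008
  SO₂ term: 0.0053·82.4^0.26·exp(0.059·44-0.1008) = 0.2023
  Cl⁻ term: 0.01025·185.2^0.27·exp(0.036·44+0.049·9.2) = 0.3211
  sum: 0.2023 + 0.3211 → r_corr = 0.5235 μm/a
Long-term exponent b (ISO 9224 Table 2, B1) = 0.667
  D(9) = 0.5235 × 9^0.667 = 0.5235 × 4.33 = 2.267 μm
  Mass loss = 2.267 μm × 8.96 g/cm³ = 20.31 g·m⁻²

D(9) = 20.3 g·m⁻²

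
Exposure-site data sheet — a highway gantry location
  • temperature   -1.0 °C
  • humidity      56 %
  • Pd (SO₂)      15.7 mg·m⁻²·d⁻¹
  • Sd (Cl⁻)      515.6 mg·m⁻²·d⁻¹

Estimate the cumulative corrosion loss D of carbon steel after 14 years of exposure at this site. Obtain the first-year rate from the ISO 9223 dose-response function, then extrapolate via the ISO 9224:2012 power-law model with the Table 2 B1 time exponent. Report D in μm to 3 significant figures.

D(14) = 136 μm

carbon steel: temperature factor f = +0.150·(-11.0) = -1.6500
  sulphur-dioxide contribution → 4.362 μm/a
  chloride contribution → 29.88 μm/a
  total first-year rate 34.25 μm/a
ISO 9224: D(t) = r_corr · t^b with b = 0.523 (carbon steel, B1)
  D(14) = 34.25 × 14^0.523 = 34.25 × 3.976 = 136.2 μm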